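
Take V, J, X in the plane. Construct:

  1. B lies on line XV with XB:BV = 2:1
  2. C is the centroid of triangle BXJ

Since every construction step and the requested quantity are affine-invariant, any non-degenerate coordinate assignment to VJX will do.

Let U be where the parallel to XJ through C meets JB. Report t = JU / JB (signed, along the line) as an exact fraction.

t = 1/3

Work in coordinates with V = (0, 0), J = (1, 0), X = (0, 1).
1. B lies on line XV with XB:BV = 2:1 ⇒ B = (0, 1/3)
2. C is the centroid of triangle BXJ ⇒ C = (1/3, 4/9)
through C parallel to XJ: direction (1, -1); meets JB at U = (2/3, 1/9)
U = J + t·(B−J) with t = 1/3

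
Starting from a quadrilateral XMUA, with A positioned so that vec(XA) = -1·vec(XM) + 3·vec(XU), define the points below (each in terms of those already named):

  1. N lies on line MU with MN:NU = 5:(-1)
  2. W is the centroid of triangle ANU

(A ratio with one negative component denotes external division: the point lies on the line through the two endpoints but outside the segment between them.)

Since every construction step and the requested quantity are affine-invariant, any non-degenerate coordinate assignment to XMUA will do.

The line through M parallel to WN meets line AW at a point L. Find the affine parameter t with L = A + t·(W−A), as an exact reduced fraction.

t = 6

Assign X = (0, 0), M = (1, 0), U = (0, 1), A = (-1, 3) — the answer is frame-independent, so this choice is without loss of generality.
1. N lies on line MU with MN:NU = 5:(-1) ⇒ N = (-1/4, 5/4)
2. W is the centroid of triangle ANU ⇒ W = (-5/12, 7/4)
through M parallel to WN: direction (1/6, -1/2); meets AW at L = (5/2, -9/2)
L = A + t·(W−A) with t = 6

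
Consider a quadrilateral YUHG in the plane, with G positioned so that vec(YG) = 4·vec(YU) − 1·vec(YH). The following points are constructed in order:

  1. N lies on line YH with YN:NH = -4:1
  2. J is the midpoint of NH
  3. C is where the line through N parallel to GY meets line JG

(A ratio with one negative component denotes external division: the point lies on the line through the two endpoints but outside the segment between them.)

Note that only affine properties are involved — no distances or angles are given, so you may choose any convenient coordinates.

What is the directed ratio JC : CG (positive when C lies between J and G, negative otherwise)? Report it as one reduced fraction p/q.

JC:CG = -1/8

Set Y = (0, 0), U = (1, 0), H = (0, 1), G = (4, -1); any affine frame gives the same invariant.
1. N lies on line YH with YN:NH = -4:1 ⇒ N = (0, 4/3)
2. J is the midpoint of NH ⇒ J = (0, 7/6)
3. C is where the line through N parallel to GY meets line JG ⇒ C = (-4/7, 31/21)
C = J + t·(G−J) with t = -1/7, so JC:CG = t:(1−t) = -1/7:8/7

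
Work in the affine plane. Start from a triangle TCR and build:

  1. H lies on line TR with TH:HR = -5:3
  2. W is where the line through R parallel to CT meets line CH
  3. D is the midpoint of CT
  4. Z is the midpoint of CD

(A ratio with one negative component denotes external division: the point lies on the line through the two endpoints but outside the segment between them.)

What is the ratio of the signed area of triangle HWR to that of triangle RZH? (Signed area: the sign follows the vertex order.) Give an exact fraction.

[HWR]:[RZH] = -4/5

Set T = (0, 0), C = (1, 0), R = (0, 1); any affine frame gives the same invariant.
1. H lies on line TR with TH:HR = -5:3 ⇒ H = (0, 5/2)
2. W is where the line through R parallel to CT meets line CH ⇒ W = (3/5, 1)
3. D is the midpoint of CT ⇒ D = (1/2, 0)
4. Z is the midpoint of CD ⇒ Z = (3/4, 0)
2·[HWR] = -9/10, 2·[RZH] = 9/8
[HWR]:[RZH] = -9/10:9/8 = -4/5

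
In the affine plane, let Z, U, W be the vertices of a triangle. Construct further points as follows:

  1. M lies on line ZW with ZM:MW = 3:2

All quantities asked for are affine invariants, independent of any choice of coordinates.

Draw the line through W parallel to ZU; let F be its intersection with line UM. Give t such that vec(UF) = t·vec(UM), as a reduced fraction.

Work in coordinates with Z = (0, 0), U = (1, 0), W = (0, 1).
1. M lies on line ZW with ZM:MW = 3:2 ⇒ M = (0, 3/5)
through W parallel to ZU: direction (1, 0); meets UM at F = (-2/3, 1)
F = U + t·(M−U) with t = 5/3

t = 5/3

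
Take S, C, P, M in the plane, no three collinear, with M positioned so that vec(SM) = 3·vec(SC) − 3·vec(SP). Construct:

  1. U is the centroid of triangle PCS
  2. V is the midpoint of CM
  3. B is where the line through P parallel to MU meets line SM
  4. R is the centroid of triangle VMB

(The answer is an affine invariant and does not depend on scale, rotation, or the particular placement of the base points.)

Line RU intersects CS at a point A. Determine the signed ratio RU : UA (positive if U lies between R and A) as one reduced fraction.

Set S = (0, 0), C = (1, 0), P = (0, 1), M = (3, -3); any affine frame gives the same invariant.
1. U is the centroid of triangle PCS ⇒ U = (1/3, 1/3)
2. V is the midpoint of CM ⇒ V = (2, -3/2)
3. B is where the line through P parallel to MU meets line SM ⇒ B = (4, -4)
4. R is the centroid of triangle VMB ⇒ R = (3, -17/6)
line RU meets CS at A = (35/57, 0)
U = R + t·(A−R) with t = 19/17, so RU:UA = 19/17:-2/17

RU:UA = -19/2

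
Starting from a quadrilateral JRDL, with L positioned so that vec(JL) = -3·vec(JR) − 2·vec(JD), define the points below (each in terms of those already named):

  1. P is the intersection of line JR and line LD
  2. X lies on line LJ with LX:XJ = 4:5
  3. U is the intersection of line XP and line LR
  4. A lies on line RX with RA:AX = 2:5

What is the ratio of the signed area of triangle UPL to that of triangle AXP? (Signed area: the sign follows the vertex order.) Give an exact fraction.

Work in coordinates with J = (0, 0), R = (1, 0), D = (0, 1), L = (-3, -2).
1. P is the intersection of line JR and line LD ⇒ P = (-1, 0)
2. X lies on line LJ with LX:XJ = 4:5 ⇒ X = (-5/3, -10/9)
3. U is the intersection of line XP and line LR ⇒ U = (-13/7, -10/7)
4. A lies on line RX with RA:AX = 2:5 ⇒ A = (5/21, -20/63)
2·[UPL] = 8/7, 2·[AXP] = -100/63
[UPL]:[AXP] = 8/7:-100/63 = -18/25

[UPL]:[AXP] = -18/25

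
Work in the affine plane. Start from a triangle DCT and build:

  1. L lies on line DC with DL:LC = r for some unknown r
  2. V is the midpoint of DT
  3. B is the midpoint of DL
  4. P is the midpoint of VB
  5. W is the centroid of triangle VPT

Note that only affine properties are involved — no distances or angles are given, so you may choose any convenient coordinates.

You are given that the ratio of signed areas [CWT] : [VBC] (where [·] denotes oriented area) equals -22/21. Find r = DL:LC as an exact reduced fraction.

r = 3/2

Set D = (0, 0), C = (1, 0), T = (0, 1); any affine frame gives the same invariant.
1. With DL:LC = r, write λ = r/(r+1) so L = D + λ·(C−D); L is affine-linear in λ
2. V is the midpoint of DT ⇒ V = (0, 1/2)
3. B is the midpoint of DL ⇒ B is an affine combination of earlier points and hence also affine-linear in λ
4. P is the midpoint of VB ⇒ P is an affine combination of earlier points and hence also affine-linear in λ
5. W is the centroid of triangle VPT ⇒ W is an affine combination of earlier points and hence also affine-linear in λ
Every point depending on L is an affine combination of L and λ-independent points, so each such coordinate is linear in λ; the λ² term in each signed area is a multiple of (C−D)×(C−D) = 0, so 2·[CWT] and 2·[VBC] are each linear in λ. Evaluating at λ=0 and λ=1:
  2·[CWT] = 1/12·λ − 5/12,   2·[VBC] = -1/4·λ + 1/2
So [CWT]:[VBC] = (1/12·λ − 5/12) / (-1/4·λ + 1/2). Setting this equal to -22/21:
  1/12·λ − 5/12 = -22/21·(-1/4·λ + 1/2)  ⇒  λ = 3/5
Then r = λ/(1−λ) = (3/5)/(2/5) = 3/2. Check: with r = 3/2, L = (3/5, 0) and [CWT]:[VBC] = -22/21 as required.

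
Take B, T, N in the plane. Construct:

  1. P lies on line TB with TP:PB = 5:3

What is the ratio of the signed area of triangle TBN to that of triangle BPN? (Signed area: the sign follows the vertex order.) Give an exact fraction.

Set B = (0, 0), T = (1, 0), N = (0, 1); any affine frame gives the same invariant.
1. P lies on line TB with TP:PB = 5:3 ⇒ P = (3/8, 0)
2·[TBN] = -1, 2·[BPN] = 3/8
[TBN]:[BPN] = -1:3/8 = -8/3

[TBN]:[BPN] = -8/3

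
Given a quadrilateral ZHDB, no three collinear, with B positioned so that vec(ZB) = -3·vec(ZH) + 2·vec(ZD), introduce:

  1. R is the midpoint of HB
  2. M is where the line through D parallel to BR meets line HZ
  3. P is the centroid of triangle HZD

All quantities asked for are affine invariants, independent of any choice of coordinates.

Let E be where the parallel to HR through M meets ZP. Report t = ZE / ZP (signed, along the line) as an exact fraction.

t = 2

Assign Z = (0, 0), H = (1, 0), D = (0, 1), B = (-3, 2) — the answer is frame-independent, so this choice is without loss of generality.
1. R is the midpoint of HB ⇒ R = (-1, 1)
2. M is where the line through D parallel to BR meets line HZ ⇒ M = (2, 0)
3. P is the centroid of triangle HZD ⇒ P = (1/3, 1/3)
through M parallel to HR: direction (-2, 1); meets ZP at E = (2/3, 2/3)
E = Z + t·(P−Z) with t = 2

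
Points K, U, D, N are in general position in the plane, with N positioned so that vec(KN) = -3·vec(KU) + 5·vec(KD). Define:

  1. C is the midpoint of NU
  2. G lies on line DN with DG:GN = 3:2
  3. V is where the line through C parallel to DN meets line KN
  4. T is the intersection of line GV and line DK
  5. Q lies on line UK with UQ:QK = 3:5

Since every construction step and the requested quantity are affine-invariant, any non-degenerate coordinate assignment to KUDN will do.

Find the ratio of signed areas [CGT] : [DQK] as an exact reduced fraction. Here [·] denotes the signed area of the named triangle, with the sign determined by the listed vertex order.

Work in coordinates with K = (0, 0), U = (1, 0), D = (0, 1), N = (-3, 5).
1. C is the midpoint of NU ⇒ C = (-1, 5/2)
2. G lies on line DN with DG:GN = 3:2 ⇒ G = (-9/5, 17/5)
3. V is where the line through C parallel to DN meets line KN ⇒ V = (-7/2, 35/6)
4. T is the intersection of line GV and line DK ⇒ T = (0, 14/17)
5. Q lies on line UK with UQ:QK = 3:5 ⇒ Q = (5/8, 0)
2·[CGT] = 15/34, 2·[DQK] = -5/8
[CGT]:[DQK] = 15/34:-5/8 = -12/17

[CGT]:[DQK] = -12/17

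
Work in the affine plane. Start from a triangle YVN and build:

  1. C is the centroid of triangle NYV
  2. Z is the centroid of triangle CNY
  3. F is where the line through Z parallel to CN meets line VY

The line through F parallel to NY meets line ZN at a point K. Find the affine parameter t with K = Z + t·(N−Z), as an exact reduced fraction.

t = -2

Assign Y = (0, 0), V = (1, 0), N = (0, 1) — the answer is frame-independent, so this choice is without loss of generality.
1. C is the centroid of triangle NYV ⇒ C = (1/3, 1/3)
2. Z is the centroid of triangle CNY ⇒ Z = (1/9, 4/9)
3. F is where the line through Z parallel to CN meets line VY ⇒ F = (1/3, 0)
through F parallel to NY: direction (0, -1); meets ZN at K = (1/3, -2/3)
K = Z + t·(N−Z) with t = -2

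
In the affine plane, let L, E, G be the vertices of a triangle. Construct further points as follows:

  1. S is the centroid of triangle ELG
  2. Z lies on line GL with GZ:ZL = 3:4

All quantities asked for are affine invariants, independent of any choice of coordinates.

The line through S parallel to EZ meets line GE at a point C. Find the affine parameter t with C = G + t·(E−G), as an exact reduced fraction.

t = 10/9

Work in coordinates with L = (0, 0), E = (1, 0), G = (0, 1).
1. S is the centroid of triangle ELG ⇒ S = (1/3, 1/3)
2. Z lies on line GL with GZ:ZL = 3:4 ⇒ Z = (0, 4/7)
through S parallel to EZ: direction (-1, 4/7); meets GE at C = (10/9, -1/9)
C = G + t·(E−G) with t = 10/9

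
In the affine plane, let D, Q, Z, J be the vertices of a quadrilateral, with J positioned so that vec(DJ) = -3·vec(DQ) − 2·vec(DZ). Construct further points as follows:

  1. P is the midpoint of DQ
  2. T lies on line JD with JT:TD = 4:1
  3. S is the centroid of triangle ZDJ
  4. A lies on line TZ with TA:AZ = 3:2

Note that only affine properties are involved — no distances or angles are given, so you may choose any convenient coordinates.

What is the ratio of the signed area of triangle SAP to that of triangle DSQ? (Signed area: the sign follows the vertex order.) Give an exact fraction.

Assign D = (0, 0), Q = (1, 0), Z = (0, 1), J = (-3, -2) — the answer is frame-independent, so this choice is without loss of generality.
1. P is the midpoint of DQ ⇒ P = (1/2, 0)
2. T lies on line JD with JT:TD = 4:1 ⇒ T = (-3/5, -2/5)
3. S is the centroid of triangle ZDJ ⇒ S = (-1, -1/3)
4. A lies on line TZ with TA:AZ = 3:2 ⇒ A = (-6/25, 11/25)
2·[SAP] = -68/75, 2·[DSQ] = 1/3
[SAP]:[DSQ] = -68/75:1/3 = -68/25

[SAP]:[DSQ] = -68/25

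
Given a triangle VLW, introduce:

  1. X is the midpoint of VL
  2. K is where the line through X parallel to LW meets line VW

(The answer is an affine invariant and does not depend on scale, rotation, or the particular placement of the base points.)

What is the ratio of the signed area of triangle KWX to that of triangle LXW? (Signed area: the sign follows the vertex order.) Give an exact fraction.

[KWX]:[LXW] = 1/2

Work in coordinates with V = (0, 0), L = (1, 0), W = (0, 1).
1. X is the midpoint of VL ⇒ X = (1/2, 0)
2. K is where the line through X parallel to LW meets line VW ⇒ K = (0, 1/2)
2·[KWX] = -1/4, 2·[LXW] = -1/2
[KWX]:[LXW] = -1/4:-1/2 = 1/2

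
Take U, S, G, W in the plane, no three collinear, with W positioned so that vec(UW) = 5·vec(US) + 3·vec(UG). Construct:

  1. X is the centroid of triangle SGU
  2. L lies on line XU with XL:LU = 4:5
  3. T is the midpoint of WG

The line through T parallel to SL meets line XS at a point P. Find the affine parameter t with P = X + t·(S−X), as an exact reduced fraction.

Choose coordinates U = (0, 0), S = (1, 0), G = (0, 1), W = (5, 3).
1. X is the centroid of triangle SGU ⇒ X = (1/3, 1/3)
2. L lies on line XU with XL:LU = 4:5 ⇒ L = (5/27, 5/27)
3. T is the midpoint of WG ⇒ T = (5/2, 2)
through T parallel to SL: direction (-22/27, 5/27); meets XS at P = (-91/12, 103/24)
P = X + t·(S−X) with t = -95/8

t = -95/8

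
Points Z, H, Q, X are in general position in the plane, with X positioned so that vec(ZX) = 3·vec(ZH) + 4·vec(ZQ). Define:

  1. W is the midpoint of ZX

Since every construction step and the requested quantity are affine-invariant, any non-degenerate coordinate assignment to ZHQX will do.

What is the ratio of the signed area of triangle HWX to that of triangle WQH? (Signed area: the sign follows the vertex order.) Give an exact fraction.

Work in coordinates with Z = (0, 0), H = (1, 0), Q = (0, 1), X = (3, 4).
1. W is the midpoint of ZX ⇒ W = (3/2, 2)
2·[HWX] = -2, 2·[WQH] = 5/2
[HWX]:[WQH] = -2:5/2 = -4/5

[HWX]:[WQH] = -4/5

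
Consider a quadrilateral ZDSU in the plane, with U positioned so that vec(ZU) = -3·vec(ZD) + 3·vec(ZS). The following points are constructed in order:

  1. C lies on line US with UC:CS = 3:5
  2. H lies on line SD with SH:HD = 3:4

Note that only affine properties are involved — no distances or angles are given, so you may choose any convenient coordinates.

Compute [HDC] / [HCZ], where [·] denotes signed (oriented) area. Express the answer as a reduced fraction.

[HDC]:[HCZ] = -10/57

Set Z = (0, 0), D = (1, 0), S = (0, 1), U = (-3, 3); any affine frame gives the same invariant.
1. C lies on line US with UC:CS = 3:5 ⇒ C = (-15/8, 9/4)
2. H lies on line SD with SH:HD = 3:4 ⇒ H = (3/7, 4/7)
2·[HDC] = -5/14, 2·[HCZ] = 57/28
[HDC]:[HCZ] = -5/14:57/28 = -10/57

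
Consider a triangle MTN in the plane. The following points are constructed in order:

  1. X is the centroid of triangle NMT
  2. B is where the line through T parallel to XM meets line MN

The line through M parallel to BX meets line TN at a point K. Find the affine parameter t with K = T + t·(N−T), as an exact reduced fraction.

t = 4/5

Assign M = (0, 0), T = (1, 0), N = (0, 1) — the answer is frame-independent, so this choice is without loss of generality.
1. X is the centroid of triangle NMT ⇒ X = (1/3, 1/3)
2. B is where the line through T parallel to XM meets line MN ⇒ B = (0, -1)
through M parallel to BX: direction (1/3, 4/3); meets TN at K = (1/5, 4/5)
K = T + t·(N−T) with t = 4/5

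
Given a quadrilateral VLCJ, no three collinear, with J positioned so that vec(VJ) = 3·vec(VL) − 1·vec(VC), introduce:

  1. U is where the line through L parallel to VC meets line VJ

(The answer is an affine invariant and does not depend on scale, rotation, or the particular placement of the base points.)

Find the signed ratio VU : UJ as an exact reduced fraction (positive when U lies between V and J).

VU:UJ = 1/2

Set V = (0, 0), L = (1, 0), C = (0, 1), J = (3, -1); any affine frame gives the same invariant.
1. U is where the line through L parallel to VC meets line VJ ⇒ U = (1, -1/3)
U = V + t·(J−V) with t = 1/3, so VU:UJ = t:(1−t) = 1/3:2/3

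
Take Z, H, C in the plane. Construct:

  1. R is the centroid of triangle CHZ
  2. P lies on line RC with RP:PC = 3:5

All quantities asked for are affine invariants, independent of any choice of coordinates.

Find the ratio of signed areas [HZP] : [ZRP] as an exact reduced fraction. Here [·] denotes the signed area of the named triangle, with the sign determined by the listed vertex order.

Work in coordinates with Z = (0, 0), H = (1, 0), C = (0, 1).
1. R is the centroid of triangle CHZ ⇒ R = (1/3, 1/3)
2. P lies on line RC with RP:PC = 3:5 ⇒ P = (5/24, 7/12)
2·[HZP] = -7/12, 2·[ZRP] = 1/8
[HZP]:[ZRP] = -7/12:1/8 = -14/3

[HZP]:[ZRP] = -14/3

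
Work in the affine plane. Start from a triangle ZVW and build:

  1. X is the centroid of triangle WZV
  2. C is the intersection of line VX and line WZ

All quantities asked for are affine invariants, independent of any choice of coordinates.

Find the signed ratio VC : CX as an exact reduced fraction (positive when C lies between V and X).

VC:CX = -3

Assign Z = (0, 0), V = (1, 0), W = (0, 1) — the answer is frame-independent, so this choice is without loss of generality.
1. X is the centroid of triangle WZV ⇒ X = (1/3, 1/3)
2. C is the intersection of line VX and line WZ ⇒ C = (0, 1/2)
C = V + t·(X−V) with t = 3/2, so VC:CX = t:(1−t) = 3/2:-1/2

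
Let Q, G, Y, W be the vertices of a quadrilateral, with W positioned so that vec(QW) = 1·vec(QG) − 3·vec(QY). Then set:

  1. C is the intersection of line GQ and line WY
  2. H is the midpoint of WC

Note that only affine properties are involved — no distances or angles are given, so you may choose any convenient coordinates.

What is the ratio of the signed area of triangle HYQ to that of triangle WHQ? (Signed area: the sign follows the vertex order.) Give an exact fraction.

Work in coordinates with Q = (0, 0), G = (1, 0), Y = (0, 1), W = (1, -3).
1. C is the intersection of line GQ and line WY ⇒ C = (1/4, 0)
2. H is the midpoint of WC ⇒ H = (5/8, -3/2)
2·[HYQ] = 5/8, 2·[WHQ] = 3/8
[HYQ]:[WHQ] = 5/8:3/8 = 5/3

[HYQ]:[WHQ] = 5/3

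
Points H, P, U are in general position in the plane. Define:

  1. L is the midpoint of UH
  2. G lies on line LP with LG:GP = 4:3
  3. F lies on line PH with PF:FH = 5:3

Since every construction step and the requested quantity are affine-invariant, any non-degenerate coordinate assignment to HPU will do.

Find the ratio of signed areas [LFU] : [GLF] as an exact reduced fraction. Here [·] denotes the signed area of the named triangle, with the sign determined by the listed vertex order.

[LFU]:[GLF] = 21/20

Set H = (0, 0), P = (1, 0), U = (0, 1); any affine frame gives the same invariant.
1. L is the midpoint of UH ⇒ L = (0, 1/2)
2. G lies on line LP with LG:GP = 4:3 ⇒ G = (4/7, 3/14)
3. F lies on line PH with PF:FH = 5:3 ⇒ F = (3/8, 0)
2·[LFU] = 3/16, 2·[GLF] = 5/28
[LFU]:[GLF] = 3/16:5/28 = 21/20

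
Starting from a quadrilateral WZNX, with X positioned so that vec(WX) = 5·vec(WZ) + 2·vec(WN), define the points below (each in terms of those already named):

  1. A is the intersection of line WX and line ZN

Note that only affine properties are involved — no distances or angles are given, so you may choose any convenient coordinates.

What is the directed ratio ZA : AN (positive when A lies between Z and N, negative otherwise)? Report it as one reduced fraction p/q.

ZA:AN = 2/5

Assign W = (0, 0), Z = (1, 0), N = (0, 1), X = (5, 2) — the answer is frame-independent, so this choice is without loss of generality.
1. A is the intersection of line WX and line ZN ⇒ A = (5/7, 2/7)
A = Z + t·(N−Z) with t = 2/7, so ZA:AN = t:(1−t) = 2/7:5/7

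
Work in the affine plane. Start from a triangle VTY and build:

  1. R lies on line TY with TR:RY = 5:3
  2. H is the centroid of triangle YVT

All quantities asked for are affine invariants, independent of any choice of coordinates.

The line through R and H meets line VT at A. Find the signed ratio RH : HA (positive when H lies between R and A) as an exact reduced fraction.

RH:HA = 7/8

Work in coordinates with V = (0, 0), T = (1, 0), Y = (0, 1).
1. R lies on line TY with TR:RY = 5:3 ⇒ R = (3/8, 5/8)
2. H is the centroid of triangle YVT ⇒ H = (1/3, 1/3)
line RH meets VT at A = (2/7, 0)
H = R + t·(A−R) with t = 7/15, so RH:HA = 7/15:8/15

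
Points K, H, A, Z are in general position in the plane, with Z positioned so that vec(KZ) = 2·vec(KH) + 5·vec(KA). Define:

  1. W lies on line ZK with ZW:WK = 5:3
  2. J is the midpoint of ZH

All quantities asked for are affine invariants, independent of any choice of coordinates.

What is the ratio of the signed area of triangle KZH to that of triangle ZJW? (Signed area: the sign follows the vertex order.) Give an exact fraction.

Assign K = (0, 0), H = (1, 0), A = (0, 1), Z = (2, 5) — the answer is frame-independent, so this choice is without loss of generality.
1. W lies on line ZK with ZW:WK = 5:3 ⇒ W = (3/4, 15/8)
2. J is the midpoint of ZH ⇒ J = (3/2, 5/2)
2·[KZH] = -5, 2·[ZJW] = -25/16
[KZH]:[ZJW] = -5:-25/16 = 16/5

[KZH]:[ZJW] = 16/5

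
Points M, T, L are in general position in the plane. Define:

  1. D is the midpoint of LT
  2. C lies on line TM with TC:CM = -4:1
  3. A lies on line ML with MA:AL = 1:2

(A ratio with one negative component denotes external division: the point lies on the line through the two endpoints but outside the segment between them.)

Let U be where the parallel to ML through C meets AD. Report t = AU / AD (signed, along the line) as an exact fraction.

Work in coordinates with M = (0, 0), T = (1, 0), L = (0, 1).
1. D is the midpoint of LT ⇒ D = (1/2, 1/2)
2. C lies on line TM with TC:CM = -4:1 ⇒ C = (-1/3, 0)
3. A lies on line ML with MA:AL = 1:2 ⇒ A = (0, 1/3)
through C parallel to ML: direction (0, 1); meets AD at U = (-1/3, 2/9)
U = A + t·(D−A) with t = -2/3

t = -2/3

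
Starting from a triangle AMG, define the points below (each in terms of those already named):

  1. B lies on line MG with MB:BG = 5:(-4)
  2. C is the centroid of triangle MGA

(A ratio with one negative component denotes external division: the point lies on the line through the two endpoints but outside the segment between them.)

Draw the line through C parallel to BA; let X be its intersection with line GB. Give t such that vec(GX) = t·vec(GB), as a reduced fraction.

Set A = (0, 0), M = (1, 0), G = (0, 1); any affine frame gives the same invariant.
1. B lies on line MG with MB:BG = 5:(-4) ⇒ B = (-4, 5)
2. C is the centroid of triangle MGA ⇒ C = (1/3, 1/3)
through C parallel to BA: direction (4, -5); meets GB at X = (-1, 2)
X = G + t·(B−G) with t = 1/4

t = 1/4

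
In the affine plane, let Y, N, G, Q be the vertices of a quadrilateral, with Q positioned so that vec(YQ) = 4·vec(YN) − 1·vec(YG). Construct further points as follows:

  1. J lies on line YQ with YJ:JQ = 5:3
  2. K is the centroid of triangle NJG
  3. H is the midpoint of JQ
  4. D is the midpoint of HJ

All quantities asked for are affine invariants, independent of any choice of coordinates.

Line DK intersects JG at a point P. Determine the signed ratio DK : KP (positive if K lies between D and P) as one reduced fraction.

Work in coordinates with Y = (0, 0), N = (1, 0), G = (0, 1), Q = (4, -1).
1. J lies on line YQ with YJ:JQ = 5:3 ⇒ J = (5/2, -5/8)
2. K is the centroid of triangle NJG ⇒ K = (7/6, 1/8)
3. H is the midpoint of JQ ⇒ H = (13/4, -13/16)
4. D is the midpoint of HJ ⇒ D = (23/8, -23/32)
line DK meets JG at P = (245/128, -125/512)
K = D + t·(P−D) with t = 16/9, so DK:KP = 16/9:-7/9

DK:KP = -16/7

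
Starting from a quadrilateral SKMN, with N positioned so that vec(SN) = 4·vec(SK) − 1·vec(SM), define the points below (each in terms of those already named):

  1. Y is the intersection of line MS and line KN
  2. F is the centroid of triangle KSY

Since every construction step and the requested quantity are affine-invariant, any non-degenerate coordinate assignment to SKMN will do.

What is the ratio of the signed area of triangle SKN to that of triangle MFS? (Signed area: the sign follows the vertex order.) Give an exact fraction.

[SKN]:[MFS] = 3

Choose coordinates S = (0, 0), K = (1, 0), M = (0, 1), N = (4, -1).
1. Y is the intersection of line MS and line KN ⇒ Y = (0, 1/3)
2. F is the centroid of triangle KSY ⇒ F = (1/3, 1/9)
2·[SKN] = -1, 2·[MFS] = -1/3
[SKN]:[MFS] = -1:-1/3 = 3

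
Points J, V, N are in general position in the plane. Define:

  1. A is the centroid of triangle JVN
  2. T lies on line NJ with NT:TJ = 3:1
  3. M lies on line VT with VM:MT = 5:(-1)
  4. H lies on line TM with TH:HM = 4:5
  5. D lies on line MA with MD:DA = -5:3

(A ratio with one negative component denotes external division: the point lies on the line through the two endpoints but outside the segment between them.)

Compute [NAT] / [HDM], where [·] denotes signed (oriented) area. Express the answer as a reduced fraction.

Work in coordinates with J = (0, 0), V = (1, 0), N = (0, 1).
1. A is the centroid of triangle JVN ⇒ A = (1/3, 1/3)
2. T lies on line NJ with NT:TJ = 3:1 ⇒ T = (0, 1/4)
3. M lies on line VT with VM:MT = 5:(-1) ⇒ M = (-1/4, 5/16)
4. H lies on line TM with TH:HM = 4:5 ⇒ H = (-1/9, 5/18)
5. D lies on line MA with MD:DA = -5:3 ⇒ D = (29/24, 35/96)
2·[NAT] = -1/4, 2·[HDM] = 25/432
[NAT]:[HDM] = -1/4:25/432 = -108/25

[NAT]:[HDM] = -108/25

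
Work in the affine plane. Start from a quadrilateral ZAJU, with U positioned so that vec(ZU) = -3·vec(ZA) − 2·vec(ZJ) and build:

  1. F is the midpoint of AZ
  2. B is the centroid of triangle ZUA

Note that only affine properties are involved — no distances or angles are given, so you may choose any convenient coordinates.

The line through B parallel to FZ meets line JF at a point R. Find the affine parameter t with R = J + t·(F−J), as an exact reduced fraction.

Assign Z = (0, 0), A = (1, 0), J = (0, 1), U = (-3, -2) — the answer is frame-independent, so this choice is without loss of generality.
1. F is the midpoint of AZ ⇒ F = (1/2, 0)
2. B is the centroid of triangle ZUA ⇒ B = (-2/3, -2/3)
through B parallel to FZ: direction (-1/2, 0); meets JF at R = (5/6, -2/3)
R = J + t·(F−J) with t = 5/3

t = 5/3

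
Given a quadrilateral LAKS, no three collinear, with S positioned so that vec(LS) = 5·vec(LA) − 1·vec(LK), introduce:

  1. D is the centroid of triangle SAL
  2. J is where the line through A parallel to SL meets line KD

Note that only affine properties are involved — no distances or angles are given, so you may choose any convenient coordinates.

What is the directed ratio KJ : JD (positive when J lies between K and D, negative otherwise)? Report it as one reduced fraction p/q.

Assign L = (0, 0), A = (1, 0), K = (0, 1), S = (5, -1) — the answer is frame-independent, so this choice is without loss of generality.
1. D is the centroid of triangle SAL ⇒ D = (2, -1/3)
2. J is where the line through A parallel to SL meets line KD ⇒ J = (12/7, -1/7)
J = K + t·(D−K) with t = 6/7, so KJ:JD = t:(1−t) = 6/7:1/7

KJ:JD = 6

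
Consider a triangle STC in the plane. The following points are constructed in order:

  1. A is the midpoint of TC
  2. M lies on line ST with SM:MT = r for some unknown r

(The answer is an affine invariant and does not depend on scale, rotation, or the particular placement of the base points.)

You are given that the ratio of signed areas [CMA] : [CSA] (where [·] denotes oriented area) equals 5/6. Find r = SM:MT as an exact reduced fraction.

Work in coordinates with S = (0, 0), T = (1, 0), C = (0, 1).
1. A is the midpoint of TC ⇒ A = (1/2, 1/2)
2. With SM:MT = r, write λ = r/(r+1) so M = S + λ·(T−S); M is affine-linear in λ
Every point depending on M is an affine combination of M and λ-independent points, so each such coordinate is linear in λ; the λ² term in each signed area is a multiple of (T−S)×(T−S) = 0, so 2·[CMA] and 2·[CSA] are each linear in λ. Evaluating at λ=0 and λ=1:
  2·[CMA] = -1/2·λ + 1/2,   2·[CSA] = 1/2
So [CMA]:[CSA] = (-1/2·λ + 1/2) / (1/2). Setting this equal to 5/6:
  -1/2·λ + 1/2 = 5/6·(1/2)  ⇒  λ = 1/6
Then r = λ/(1−λ) = (1/6)/(5/6) = 1/5. Check: with r = 1/5, M = (1/6, 0) and [CMA]:[CSA] = 5/6 as required.

r = 1/5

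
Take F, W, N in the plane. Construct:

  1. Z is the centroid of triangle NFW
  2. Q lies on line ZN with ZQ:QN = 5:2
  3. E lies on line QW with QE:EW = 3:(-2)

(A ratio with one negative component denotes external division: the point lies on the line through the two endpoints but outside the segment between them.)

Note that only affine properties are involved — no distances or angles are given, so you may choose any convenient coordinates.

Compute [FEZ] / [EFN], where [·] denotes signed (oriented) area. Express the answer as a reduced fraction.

Work in coordinates with F = (0, 0), W = (1, 0), N = (0, 1).
1. Z is the centroid of triangle NFW ⇒ Z = (1/3, 1/3)
2. Q lies on line ZN with ZQ:QN = 5:2 ⇒ Q = (2/21, 17/21)
3. E lies on line QW with QE:EW = 3:(-2) ⇒ E = (59/21, -34/21)
2·[FEZ] = 31/21, 2·[EFN] = -59/21
[FEZ]:[EFN] = 31/21:-59/21 = -31/59

[FEZ]:[EFN] = -31/59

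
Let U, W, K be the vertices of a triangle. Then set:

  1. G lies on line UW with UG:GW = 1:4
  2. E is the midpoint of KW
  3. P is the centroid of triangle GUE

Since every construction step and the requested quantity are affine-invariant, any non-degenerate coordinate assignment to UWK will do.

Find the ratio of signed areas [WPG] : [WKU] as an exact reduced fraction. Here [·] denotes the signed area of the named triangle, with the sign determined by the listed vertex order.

Choose coordinates U = (0, 0), W = (1, 0), K = (0, 1).
1. G lies on line UW with UG:GW = 1:4 ⇒ G = (1/5, 0)
2. E is the midpoint of KW ⇒ E = (1/2, 1/2)
3. P is the centroid of triangle GUE ⇒ P = (7/30, 1/6)
2·[WPG] = 2/15, 2·[WKU] = 1
[WPG]:[WKU] = 2/15:1 = 2/15

[WPG]:[WKU] = 2/15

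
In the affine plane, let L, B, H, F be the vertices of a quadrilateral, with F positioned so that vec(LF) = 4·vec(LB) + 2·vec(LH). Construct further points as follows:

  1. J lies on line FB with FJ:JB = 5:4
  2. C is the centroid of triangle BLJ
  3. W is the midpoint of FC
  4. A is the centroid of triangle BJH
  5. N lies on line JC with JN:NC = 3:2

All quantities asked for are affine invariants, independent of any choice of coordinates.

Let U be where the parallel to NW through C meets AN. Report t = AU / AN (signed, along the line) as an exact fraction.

t = 43/53

Work in coordinates with L = (0, 0), B = (1, 0), H = (0, 1), F = (4, 2).
1. J lies on line FB with FJ:JB = 5:4 ⇒ J = (7/3, 8/9)
2. C is the centroid of triangle BLJ ⇒ C = (10/9, 8/27)
3. W is the midpoint of FC ⇒ W = (23/9, 31/27)
4. A is the centroid of triangle BJH ⇒ A = (10/9, 17/27)
5. N lies on line JC with JN:NC = 3:2 ⇒ N = (8/5, 8/15)
through C parallel to NW: direction (43/45, 83/135); meets AN at U = (3596/2385, 3946/7155)
U = A + t·(N−A) with t = 43/53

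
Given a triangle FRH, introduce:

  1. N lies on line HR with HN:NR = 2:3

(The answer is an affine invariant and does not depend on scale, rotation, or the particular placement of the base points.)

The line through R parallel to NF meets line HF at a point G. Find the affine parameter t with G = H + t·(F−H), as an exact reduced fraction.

t = 5/2

Assign F = (0, 0), R = (1, 0), H = (0, 1) — the answer is frame-independent, so this choice is without loss of generality.
1. N lies on line HR with HN:NR = 2:3 ⇒ N = (2/5, 3/5)
through R parallel to NF: direction (-2/5, -3/5); meets HF at G = (0, -3/2)
G = H + t·(F−H) with t = 5/2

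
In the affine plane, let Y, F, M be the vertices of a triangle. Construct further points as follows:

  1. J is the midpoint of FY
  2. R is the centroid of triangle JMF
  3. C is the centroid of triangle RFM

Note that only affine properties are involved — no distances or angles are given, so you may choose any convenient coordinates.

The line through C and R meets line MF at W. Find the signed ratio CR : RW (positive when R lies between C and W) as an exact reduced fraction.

CR:RW = -2/3

Choose coordinates Y = (0, 0), F = (1, 0), M = (0, 1).
1. J is the midpoint of FY ⇒ J = (1/2, 0)
2. R is the centroid of triangle JMF ⇒ R = (1/2, 1/3)
3. C is the centroid of triangle RFM ⇒ C = (1/2, 4/9)
line CR meets MF at W = (1/2, 1/2)
R = C + t·(W−C) with t = -2, so CR:RW = -2:3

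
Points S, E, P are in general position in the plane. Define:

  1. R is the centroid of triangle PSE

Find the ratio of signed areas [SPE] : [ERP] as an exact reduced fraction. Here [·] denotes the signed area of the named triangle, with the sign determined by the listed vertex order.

[SPE]:[ERP] = 3

Assign S = (0, 0), E = (1, 0), P = (0, 1) — the answer is frame-independent, so this choice is without loss of generality.
1. R is the centroid of triangle PSE ⇒ R = (1/3, 1/3)
2·[SPE] = -1, 2·[ERP] = -1/3
[SPE]:[ERP] = -1:-1/3 = 3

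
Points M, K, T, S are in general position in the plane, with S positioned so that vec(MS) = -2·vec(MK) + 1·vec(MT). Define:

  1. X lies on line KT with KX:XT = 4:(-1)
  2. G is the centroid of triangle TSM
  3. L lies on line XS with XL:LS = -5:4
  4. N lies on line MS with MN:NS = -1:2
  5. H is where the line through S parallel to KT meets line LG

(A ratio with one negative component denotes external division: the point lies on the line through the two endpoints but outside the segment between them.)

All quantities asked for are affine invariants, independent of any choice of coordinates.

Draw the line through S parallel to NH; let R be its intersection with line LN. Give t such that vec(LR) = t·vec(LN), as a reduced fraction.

t = 17/16

Choose coordinates M = (0, 0), K = (1, 0), T = (0, 1), S = (-2, 1).
1. X lies on line KT with KX:XT = 4:(-1) ⇒ X = (-1/3, 4/3)
2. G is the centroid of triangle TSM ⇒ G = (-2/3, 2/3)
3. L lies on line XS with XL:LS = -5:4 ⇒ L = (-26/3, -1/3)
4. N lies on line MS with MN:NS = -1:2 ⇒ N = (2, -1)
5. H is where the line through S parallel to KT meets line LG ⇒ H = (-14/9, 5/9)
through S parallel to NH: direction (-32/9, 14/9); meets LN at R = (8/3, -25/24)
R = L + t·(N−L) with t = 17/16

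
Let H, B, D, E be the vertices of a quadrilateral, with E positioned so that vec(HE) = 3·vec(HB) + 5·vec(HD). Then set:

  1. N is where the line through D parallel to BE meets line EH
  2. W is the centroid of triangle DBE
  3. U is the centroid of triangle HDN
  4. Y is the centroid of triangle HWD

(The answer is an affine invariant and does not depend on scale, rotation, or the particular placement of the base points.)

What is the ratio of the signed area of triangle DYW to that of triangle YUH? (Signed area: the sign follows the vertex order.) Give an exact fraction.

Set H = (0, 0), B = (1, 0), D = (0, 1), E = (3, 5); any affine frame gives the same invariant.
1. N is where the line through D parallel to BE meets line EH ⇒ N = (-6/5, -2)
2. W is the centroid of triangle DBE ⇒ W = (4/3, 2)
3. U is the centroid of triangle HDN ⇒ U = (-2/5, -1/3)
4. Y is the centroid of triangle HWD ⇒ Y = (4/9, 1)
2·[DYW] = 4/9, 2·[YUH] = 34/135
[DYW]:[YUH] = 4/9:34/135 = 30/17

[DYW]:[YUH] = 30/17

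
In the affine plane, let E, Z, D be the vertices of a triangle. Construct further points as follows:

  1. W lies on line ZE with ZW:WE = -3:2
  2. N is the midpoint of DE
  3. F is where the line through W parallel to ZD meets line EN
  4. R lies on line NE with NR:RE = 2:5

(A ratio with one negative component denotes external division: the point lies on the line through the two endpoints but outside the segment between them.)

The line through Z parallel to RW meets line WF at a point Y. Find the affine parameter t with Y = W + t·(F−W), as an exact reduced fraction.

Assign E = (0, 0), Z = (1, 0), D = (0, 1) — the answer is frame-independent, so this choice is without loss of generality.
1. W lies on line ZE with ZW:WE = -3:2 ⇒ W = (-2, 0)
2. N is the midpoint of DE ⇒ N = (0, 1/2)
3. F is where the line through W parallel to ZD meets line EN ⇒ F = (0, -2)
4. R lies on line NE with NR:RE = 2:5 ⇒ R = (0, 5/14)
through Z parallel to RW: direction (-2, -5/14); meets WF at Y = (-17/11, -5/11)
Y = W + t·(F−W) with t = 5/22

t = 5/22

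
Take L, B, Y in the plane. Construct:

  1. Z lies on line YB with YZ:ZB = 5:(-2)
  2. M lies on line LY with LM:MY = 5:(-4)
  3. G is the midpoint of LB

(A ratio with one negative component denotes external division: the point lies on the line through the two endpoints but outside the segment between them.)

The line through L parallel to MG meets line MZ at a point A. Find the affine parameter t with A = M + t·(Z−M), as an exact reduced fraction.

Set L = (0, 0), B = (1, 0), Y = (0, 1); any affine frame gives the same invariant.
1. Z lies on line YB with YZ:ZB = 5:(-2) ⇒ Z = (5/3, -2/3)
2. M lies on line LY with LM:MY = 5:(-4) ⇒ M = (0, 5)
3. G is the midpoint of LB ⇒ G = (1/2, 0)
through L parallel to MG: direction (1/2, -5); meets MZ at A = (-25/33, 250/33)
A = M + t·(Z−M) with t = -5/11

t = -5/11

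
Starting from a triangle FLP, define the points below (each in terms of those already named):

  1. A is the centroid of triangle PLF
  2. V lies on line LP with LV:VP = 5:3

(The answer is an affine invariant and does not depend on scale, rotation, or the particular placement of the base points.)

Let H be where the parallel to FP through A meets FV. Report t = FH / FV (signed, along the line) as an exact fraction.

Assign F = (0, 0), L = (1, 0), P = (0, 1) — the answer is frame-independent, so this choice is without loss of generality.
1. A is the centroid of triangle PLF ⇒ A = (1/3, 1/3)
2. V lies on line LP with LV:VP = 5:3 ⇒ V = (3/8, 5/8)
through A parallel to FP: direction (0, 1); meets FV at H = (1/3, 5/9)
H = F + t·(V−F) with t = 8/9

t = 8/9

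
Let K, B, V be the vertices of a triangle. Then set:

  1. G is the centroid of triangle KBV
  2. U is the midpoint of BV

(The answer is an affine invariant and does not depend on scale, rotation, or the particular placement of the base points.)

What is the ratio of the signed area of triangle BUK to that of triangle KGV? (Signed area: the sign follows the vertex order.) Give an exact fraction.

Choose coordinates K = (0, 0), B = (1, 0), V = (0, 1).
1. G is the centroid of triangle KBV ⇒ G = (1/3, 1/3)
2. U is the midpoint of BV ⇒ U = (1/2, 1/2)
2·[BUK] = 1/2, 2·[KGV] = 1/3
[BUK]:[KGV] = 1/2:1/3 = 3/2

[BUK]:[KGV] = 3/2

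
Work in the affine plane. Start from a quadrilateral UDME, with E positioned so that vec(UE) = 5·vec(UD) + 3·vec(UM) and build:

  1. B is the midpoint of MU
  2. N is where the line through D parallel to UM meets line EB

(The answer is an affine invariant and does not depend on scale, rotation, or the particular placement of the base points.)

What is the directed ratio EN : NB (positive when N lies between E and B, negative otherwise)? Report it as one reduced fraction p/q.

EN:NB = 4

Choose coordinates U = (0, 0), D = (1, 0), M = (0, 1), E = (5, 3).
1. B is the midpoint of MU ⇒ B = (0, 1/2)
2. N is where the line through D parallel to UM meets line EB ⇒ N = (1, 1)
N = E + t·(B−E) with t = 4/5, so EN:NB = t:(1−t) = 4/5:1/5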